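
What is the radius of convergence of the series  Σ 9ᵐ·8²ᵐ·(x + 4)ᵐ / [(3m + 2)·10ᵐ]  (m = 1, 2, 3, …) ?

R = 5/288

Ratio test: |a_{m+1}/a_m| = [(3m + 2)/(3(m+1) + 2)] · 9·64/10 → 288/5 as m → ∞.
The series converges when 288/5 · |x + 4| < 1, giving R = 5/288.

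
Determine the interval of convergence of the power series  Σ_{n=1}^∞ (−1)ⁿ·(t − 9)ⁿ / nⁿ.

(−∞, ∞)

Applying the root test, |a_n|^(1/n) = 1/n → 0.
The limit is 0 for every t, so R = ∞.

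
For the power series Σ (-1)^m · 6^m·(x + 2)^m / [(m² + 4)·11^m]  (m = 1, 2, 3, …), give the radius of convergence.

R = 11/6

Apply the ratio test: |a_{m+1}| / |a_m| = [(m² + 4)/((m+1)² + 4)] · 6/11, which tends to 6/11 as m → ∞.
Hence the series converges for |x + 2| < 1/(6/11) = 11/6, so the radius of convergence is 11/6.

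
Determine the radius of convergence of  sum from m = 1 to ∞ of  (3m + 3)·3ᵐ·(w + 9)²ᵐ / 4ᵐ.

R = 2√3/3

Apply the ratio test: |a_{m+1}| / |a_m| = [(3(m+1) + 3)/(3m + 3)] · 3/4, which tends to 3/4 as m → ∞.
Writing y = (w + 9)², the series in y has radius 4/3, so |w + 9| < √(4/3) and R = 2√3/3.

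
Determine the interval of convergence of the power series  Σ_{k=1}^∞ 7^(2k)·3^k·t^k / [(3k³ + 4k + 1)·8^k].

[-8/147, 8/147]

Ratio test: |a_{k+1}/a_k| = [(3k³ + 4k + 1)/(3(k+1)³ + 4(k+1) + 1)] · 49·3/8 → 147/8 as k → ∞.
Hence the series converges for |t| < 1/(147/8) = 8/147, so the radius of convergence is 8/147.
At t = 8/147: the terms are on the order of 1/k³, so the series converges absolutely by comparison with the p-series (p = 3 > 1).
At t = -8/147: the terms are on the order of 1/k³, so the series converges absolutely by comparison with the p-series (p = 3 > 1).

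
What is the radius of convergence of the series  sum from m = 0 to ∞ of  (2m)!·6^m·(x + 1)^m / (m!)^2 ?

The ratio of consecutive coefficients is (2m+1)·(2m+2)/(m+1)² · 6 → 24.
Thus R = 1/(24) = 1/24.

R = 1/24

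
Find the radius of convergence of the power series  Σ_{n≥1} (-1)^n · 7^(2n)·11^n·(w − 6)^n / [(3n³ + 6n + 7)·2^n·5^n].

The ratio of consecutive coefficients is [(3n³ + 6n + 7)/(3(n+1)³ + 6(n+1) + 7)] · 49·11/(2·5) → 539/10.
Hence the series converges for |w − 6| < 1/(539/10) = 10/539, so the radius of convergence is 10/539.

R = 10/539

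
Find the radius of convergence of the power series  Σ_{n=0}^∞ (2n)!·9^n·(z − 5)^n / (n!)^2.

R = 1/36

The ratio of consecutive coefficients is (2n+1)·(2n+2)/(n+1)² · 9 → 36.
Thus R = 1/(36) = 1/36.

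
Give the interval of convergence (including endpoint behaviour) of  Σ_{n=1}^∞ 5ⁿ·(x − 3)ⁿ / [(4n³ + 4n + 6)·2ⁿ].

[13/5, 17/5]

By the ratio test, |a_{n+1}/a_n| = [(4n³ + 4n + 6)/(4(n+1)³ + 4(n+1) + 6)] · 5/2 → 5/2.
Thus R = 1/(5/2) = 2/5.
When x = 17/5, absolute convergence follows by limit comparison with Σ 1/n³.
At x = 13/5: the series is dominated by a constant times Σ 1/n³, which converges (p = 3 > 1).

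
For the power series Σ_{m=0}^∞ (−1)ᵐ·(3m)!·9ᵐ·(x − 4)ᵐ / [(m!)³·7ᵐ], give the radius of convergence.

R = 7/243

Ratio test: |a_{m+1}/a_m| = (3m+1)·(3m+2)·(3m+3)/(m+1)³ · 9/7 → 243/7 as m → ∞.
The series converges when 243/7 · |x − 4| < 1, giving R = 7/243.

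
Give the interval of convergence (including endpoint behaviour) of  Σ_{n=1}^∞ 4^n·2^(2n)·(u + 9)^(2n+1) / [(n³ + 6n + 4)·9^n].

[-39/4, -33/4]

The ratio of consecutive coefficients is [(n³ + 6n + 4)/((n+1)³ + 6(n+1) + 4)] · 4·4/9 → 16/9.
Writing y = (u + 9)², the series in y has radius 9/16, so |u + 9| < √(9/16) = 3/4 and R = 3/4.
At u = -33/4: the terms are on the order of 1/n³, so the series converges absolutely by comparison with the p-series (p = 3 > 1).
At u = -39/4: the terms are on the order of 1/n³, so the series converges absolutely by comparison with the p-series (p = 3 > 1).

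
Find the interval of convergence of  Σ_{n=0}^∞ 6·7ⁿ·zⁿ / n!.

By the ratio test, |a_{n+1}/a_n| = 6/6 · 7 · 1/(n+1) → 0.
The limit is 0, so the series converges for all z; R = ∞.

(−∞, ∞)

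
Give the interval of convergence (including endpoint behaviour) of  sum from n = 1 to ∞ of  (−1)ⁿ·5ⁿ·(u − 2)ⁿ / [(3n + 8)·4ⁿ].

By the ratio test, |a_{n+1}/a_n| = [(3n + 8)/(3(n+1) + 8)] · 5/4 → 5/4.
Thus R = 1/(5/4) = 4/5.
Check u = 14/5: the terms alternate in sign and decrease monotonically to 0 in absolute value (size ~ c/n), so the alternating series test gives convergence.
Check u = 6/5: the terms behave like c/n; limit comparison with the harmonic series gives divergence.

(6/5, 14/5]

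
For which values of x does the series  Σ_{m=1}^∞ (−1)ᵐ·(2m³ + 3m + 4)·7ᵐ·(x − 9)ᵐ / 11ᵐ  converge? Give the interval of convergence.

The ratio of consecutive coefficients is [(2(m+1)³ + 3(m+1) + 4)/(2m³ + 3m + 4)] · 7/11 → 7/11.
Hence the series converges for |x − 9| < 1/(7/11) = 11/7, so the radius of convergence is 11/7.
At x = 74/7: the m-th term does not approach 0; divergence by the term test.
At x = 52/7: the m-th term does not approach 0; divergence by the term test.

(52/7, 74/7)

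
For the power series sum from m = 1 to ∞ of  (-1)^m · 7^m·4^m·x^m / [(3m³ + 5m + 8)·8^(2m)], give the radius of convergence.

By the ratio test, |a_{m+1}/a_m| = [(3m³ + 5m + 8)/(3(m+1)³ + 5(m+1) + 8)] · 7·4/64 → 7/16.
The series converges when 7/16 · |x| < 1, giving R = 16/7.

R = 16/7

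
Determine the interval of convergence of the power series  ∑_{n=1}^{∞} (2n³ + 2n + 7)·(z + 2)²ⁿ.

(-3, -1)

By the ratio test, |a_{n+1}/a_n| = (2(n+1)³ + 2(n+1) + 7)/(2n³ + 2n + 7) → 1.
Writing y = (z + 2)², the series in y has radius 1, so |z + 2| < √(1) = 1 and R = 1.
When z = -1, the n-th term does not approach 0; divergence by the term test.
At z = -3: the n-th term does not approach 0; divergence by the term test.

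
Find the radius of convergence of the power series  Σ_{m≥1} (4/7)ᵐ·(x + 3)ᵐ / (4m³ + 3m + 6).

The ratio of consecutive coefficients is [(4m³ + 3m + 6)/(4(m+1)³ + 3(m+1) + 6)] · 4/7 → 4/7.
Convergence for |x + 3| · 4/7 < 1, i.e. |x + 3| < 7/4. So R = 7/4.

R = 7/4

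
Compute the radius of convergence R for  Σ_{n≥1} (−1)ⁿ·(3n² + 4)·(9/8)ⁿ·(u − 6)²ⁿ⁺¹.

Apply the ratio test: |a_{n+1}| / |a_n| = [(3(n+1)² + 4)/(3n² + 4)] · 9/8, which tends to 9/8 as n → ∞.
Successive powers of (u − 6) differ by 2, so the series converges when |u − 6|² · 9/8 < 1, i.e. |u − 6| < √(8/9). So R = 2√2/3.

R = 2√2/3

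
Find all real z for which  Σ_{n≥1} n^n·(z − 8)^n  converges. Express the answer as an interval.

{8}

By the Cauchy root test, |a_n|^(1/n) = n → ∞.
Since the n-th root of |a_n| is unbounded, the series converges only at z = 8; R = 0.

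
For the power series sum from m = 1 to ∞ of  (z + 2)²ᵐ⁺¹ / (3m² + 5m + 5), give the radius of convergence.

R = 1

Ratio test: |a_{m+1}/a_m| = (3m² + 5m + 5)/(3(m+1)² + 5(m+1) + 5) → 1 as m → ∞.
Writing y = (z + 2)², the series in y has radius 1, so |z + 2| < √(1) = 1 and R = 1.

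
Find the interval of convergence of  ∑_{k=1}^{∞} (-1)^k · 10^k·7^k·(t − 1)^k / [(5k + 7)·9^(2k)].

Apply the ratio test: |a_{k+1}| / |a_k| = [(5k + 7)/(5(k+1) + 7)] · 10·7/81, which tends to 70/81 as k → ∞.
The series converges when 70/81 · |t − 1| < 1, giving R = 81/70.
Endpoint t = 151/70: an alternating series whose terms decrease to 0 in absolute value, so it converges by the Leibniz criterion.
At t = -11/70: the terms are asymptotic to a nonzero constant times 1/k, so the series diverges by limit comparison with Σ 1/k.

(-11/70, 151/70]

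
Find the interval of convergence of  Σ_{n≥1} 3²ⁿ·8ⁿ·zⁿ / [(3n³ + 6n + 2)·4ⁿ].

[-1/18, 1/18]

Apply the ratio test: |a_{n+1}| / |a_n| = [(3n³ + 6n + 2)/(3(n+1)³ + 6(n+1) + 2)] · 9·8/4, which tends to 18 as n → ∞.
Hence the series converges for |z| < 1/(18) = 1/18, so the radius of convergence is 1/18.
When z = 1/18, absolute convergence follows by limit comparison with Σ 1/n³.
When z = -1/18, the series is dominated by a constant times Σ 1/n³, which converges (p = 3 > 1).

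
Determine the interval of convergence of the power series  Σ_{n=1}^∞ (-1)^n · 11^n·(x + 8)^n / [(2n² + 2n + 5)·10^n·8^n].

[-168/11, -8/11]

Apply the ratio test: |a_{n+1}| / |a_n| = [(2n² + 2n + 5)/(2(n+1)² + 2(n+1) + 5)] · 11/(10·8), which tends to 11/80 as n → ∞.
Hence the series converges for |x + 8| < 1/(11/80) = 80/11, so the radius of convergence is 80/11.
At x = -8/11: the series is dominated by a constant times Σ 1/n², which converges (p = 2 > 1).
Endpoint x = -168/11: absolute convergence follows by limit comparison with Σ 1/n².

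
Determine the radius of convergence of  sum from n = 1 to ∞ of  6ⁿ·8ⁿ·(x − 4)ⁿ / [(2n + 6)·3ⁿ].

R = 1/16

The ratio of consecutive coefficients is [(2n + 6)/(2(n+1) + 6)] · 6·8/3 → 16.
Thus R = 1/(16) = 1/16.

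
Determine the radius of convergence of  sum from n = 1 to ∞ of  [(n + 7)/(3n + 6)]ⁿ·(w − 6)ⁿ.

Applying the root test, |a_n|^(1/n) = (n + 7)/(3n + 6) → 1/3.
The series converges when 1/3 · |w − 6| < 1, giving R = 3.

R = 3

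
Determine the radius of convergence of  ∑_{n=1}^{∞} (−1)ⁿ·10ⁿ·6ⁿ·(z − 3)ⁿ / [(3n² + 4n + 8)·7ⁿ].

R = 7/60

The ratio of consecutive coefficients is [(3n² + 4n + 8)/(3(n+1)² + 4(n+1) + 8)] · 10·6/7 → 60/7.
Hence the series converges for |z − 3| < 1/(60/7) = 7/60, so the radius of convergence is 7/60.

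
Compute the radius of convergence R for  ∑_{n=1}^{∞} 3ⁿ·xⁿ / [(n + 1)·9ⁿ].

R = 3

Apply the ratio test: |a_{n+1}| / |a_n| = [(n + 1)/((n+1) + 1)] · 3/9, which tends to 1/3 as n → ∞.
Hence the series converges for |x| < 1/(1/3) = 3, so the radius of convergence is 3.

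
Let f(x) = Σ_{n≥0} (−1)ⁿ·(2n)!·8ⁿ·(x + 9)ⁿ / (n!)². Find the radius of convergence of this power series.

Apply the ratio test: |a_{n+1}| / |a_n| = (2n+1)·(2n+2)/(n+1)² · 8, which tends to 32 as n → ∞.
Hence the series converges for |x + 9| < 1/(32) = 1/32, so the radius of convergence is 1/32.

R = 1/32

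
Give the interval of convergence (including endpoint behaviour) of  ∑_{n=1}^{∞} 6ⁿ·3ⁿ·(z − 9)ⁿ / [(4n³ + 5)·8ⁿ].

Ratio test: |a_{n+1}/a_n| = [(4n³ + 5)/(4(n+1)³ + 5)] · 6·3/8 → 9/4 as n → ∞.
Thus R = 1/(9/4) = 4/9.
When z = 85/9, the series is dominated by a constant times Σ 1/n³, which converges (p = 3 > 1).
At z = 77/9: the terms are on the order of 1/n³, so the series converges absolutely by comparison with the p-series (p = 3 > 1).

[77/9, 85/9]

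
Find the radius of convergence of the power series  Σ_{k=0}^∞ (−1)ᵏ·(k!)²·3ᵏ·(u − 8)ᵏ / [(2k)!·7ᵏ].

Ratio test: |a_{k+1}/a_k| = (k+1)²/[(2k+1)·(2k+2)] · 3/7 → 3/28 as k → ∞.
Thus R = 1/(3/28) = 28/3.

R = 28/3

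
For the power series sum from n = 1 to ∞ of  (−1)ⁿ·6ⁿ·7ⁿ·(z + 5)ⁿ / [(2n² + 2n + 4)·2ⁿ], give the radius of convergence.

The ratio of consecutive coefficients is [(2n² + 2n + 4)/(2(n+1)² + 2(n+1) + 4)] · 6·7/2 → 21.
Hence the series converges for |z + 5| < 1/(21) = 1/21, so the radius of convergence is 1/21.

R = 1/21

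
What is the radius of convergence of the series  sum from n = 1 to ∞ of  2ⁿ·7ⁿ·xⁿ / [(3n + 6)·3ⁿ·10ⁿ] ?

R = 15/7

By the ratio test, |a_{n+1}/a_n| = [(3n + 6)/(3(n+1) + 6)] · 2·7/(3·10) → 7/15.
The series converges when 7/15 · |x| < 1, giving R = 15/7.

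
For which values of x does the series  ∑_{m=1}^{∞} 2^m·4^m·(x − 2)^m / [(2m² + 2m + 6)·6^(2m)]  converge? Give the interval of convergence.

[-5/2, 13/2]

Apply the ratio test: |a_{m+1}| / |a_m| = [(2m² + 2m + 6)/(2(m+1)² + 2(m+1) + 6)] · 2·4/36, which tends to 2/9 as m → ∞.
Hence the series converges for |x − 2| < 1/(2/9) = 9/2, so the radius of convergence is 9/2.
Check x = 13/2: the terms are on the order of 1/m², so the series converges absolutely by comparison with the p-series (p = 2 > 1).
When x = -5/2, absolute convergence follows by limit comparison with Σ 1/m².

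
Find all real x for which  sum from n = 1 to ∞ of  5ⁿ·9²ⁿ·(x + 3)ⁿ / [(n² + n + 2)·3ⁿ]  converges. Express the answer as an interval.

The ratio of consecutive coefficients is [(n² + n + 2)/((n+1)² + (n+1) + 2)] · 5·81/3 → 135.
Hence the series converges for |x + 3| < 1/(135) = 1/135, so the radius of convergence is 1/135.
Check x = -404/135: the terms are on the order of 1/n², so the series converges absolutely by comparison with the p-series (p = 2 > 1).
When x = -406/135, the series is dominated by a constant times Σ 1/n², which converges (p = 2 > 1).

[-406/135, -404/135]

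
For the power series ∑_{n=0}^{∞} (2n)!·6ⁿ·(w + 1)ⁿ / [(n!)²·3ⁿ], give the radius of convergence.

Ratio test: |a_{n+1}/a_n| = (2n+1)·(2n+2)/(n+1)² · 6/3 → 8 as n → ∞.
Hence the series converges for |w + 1| < 1/(8) = 1/8, so the radius of convergence is 1/8.

R = 1/8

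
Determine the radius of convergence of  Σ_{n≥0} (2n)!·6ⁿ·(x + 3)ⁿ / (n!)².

R = 1/24

Ratio test: |a_{n+1}/a_n| = (2n+1)·(2n+2)/(n+1)² · 6 → 24 as n → ∞.
Convergence for |x + 3| · 24 < 1, i.e. |x + 3| < 1/24. So R = 1/24.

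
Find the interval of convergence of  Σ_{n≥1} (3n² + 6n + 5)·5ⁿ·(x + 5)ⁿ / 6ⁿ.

Ratio test: |a_{n+1}/a_n| = [(3(n+1)² + 6(n+1) + 5)/(3n² + 6n + 5)] · 5/6 → 5/6 as n → ∞.
The series converges when 5/6 · |x + 5| < 1, giving R = 6/5.
At x = -19/5: the terms have absolute value of order n², which does not tend to 0, so the series diverges by the divergence test.
Endpoint x = -31/5: the terms have absolute value of order n², which does not tend to 0, so the series diverges by the divergence test.

(-31/5, -19/5)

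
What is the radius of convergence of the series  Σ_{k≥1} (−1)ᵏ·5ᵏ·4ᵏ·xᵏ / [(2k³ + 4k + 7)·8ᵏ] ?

R = 2/5

Apply the ratio test: |a_{k+1}| / |a_k| = [(2k³ + 4k + 7)/(2(k+1)³ + 4(k+1) + 7)] · 5·4/8, which tends to 5/2 as k → ∞.
The series converges when 5/2 · |x| < 1, giving R = 2/5.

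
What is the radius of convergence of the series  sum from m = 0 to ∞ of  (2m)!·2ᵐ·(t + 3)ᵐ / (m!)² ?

Apply the ratio test: |a_{m+1}| / |a_m| = (2m+1)·(2m+2)/(m+1)² · 2, which tends to 8 as m → ∞.
Hence the series converges for |t + 3| < 1/(8) = 1/8, so the radius of convergence is 1/8.

R = 1/8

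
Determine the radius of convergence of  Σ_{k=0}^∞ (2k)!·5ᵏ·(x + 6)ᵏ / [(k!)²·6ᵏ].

Apply the ratio test: |a_{k+1}| / |a_k| = (2k+1)·(2k+2)/(k+1)² · 5/6, which tends to 10/3 as k → ∞.
The series converges when 10/3 · |x + 6| < 1, giving R = 3/10.

R = 3/10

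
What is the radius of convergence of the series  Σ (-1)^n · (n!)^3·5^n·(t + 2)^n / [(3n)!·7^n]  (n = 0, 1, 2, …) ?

By the ratio test, |a_{n+1}/a_n| = (n+1)³/[(3n+1)·(3n+2)·(3n+3)] · 5/7 → 5/189.
Thus R = 1/(5/189) = 189/5.

R = 189/5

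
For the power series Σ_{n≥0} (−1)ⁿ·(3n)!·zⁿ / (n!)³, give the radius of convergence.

By the ratio test, |a_{n+1}/a_n| = (3n+1)·(3n+2)·(3n+3)/(n+1)³ → 27.
Hence the series converges for |z| < 1/(27) = 1/27, so the radius of convergence is 1/27.

R = 1/27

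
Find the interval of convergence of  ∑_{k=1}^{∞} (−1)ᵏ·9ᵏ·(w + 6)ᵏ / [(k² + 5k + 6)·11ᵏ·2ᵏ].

[-76/9, -32/9]

Ratio test: |a_{k+1}/a_k| = [(k² + 5k + 6)/((k+1)² + 5(k+1) + 6)] · 9/(11·2) → 9/22 as k → ∞.
Hence the series converges for |w + 6| < 1/(9/22) = 22/9, so the radius of convergence is 22/9.
Check w = -32/9: the series is dominated by a constant times Σ 1/k², which converges (p = 2 > 1).
When w = -76/9, the terms are on the order of 1/k², so the series converges absolutely by comparison with the p-series (p = 2 > 1).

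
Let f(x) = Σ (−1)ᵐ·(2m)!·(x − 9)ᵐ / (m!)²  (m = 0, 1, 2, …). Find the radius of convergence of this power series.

Apply the ratio test: |a_{m+1}| / |a_m| = (2m+1)·(2m+2)/(m+1)², which tends to 4 as m → ∞.
Thus R = 1/(4) = 1/4.

R = 1/4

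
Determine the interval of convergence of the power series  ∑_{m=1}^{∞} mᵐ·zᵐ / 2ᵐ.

{0}

Applying the root test, |a_m|^(1/m) = m/2 → ∞.
Since the m-th root of |a_m| is unbounded, the series converges only at z = 0; R = 0.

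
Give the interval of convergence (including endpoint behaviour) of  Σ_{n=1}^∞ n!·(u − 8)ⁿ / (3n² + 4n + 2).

{8}

The ratio of consecutive coefficients is (n+1) · (3n² + 4n + 2)/(3(n+1)² + 4(n+1) + 2) → ∞.
Since the ratio → ∞, the series diverges for every u ≠ 8, and R = 0.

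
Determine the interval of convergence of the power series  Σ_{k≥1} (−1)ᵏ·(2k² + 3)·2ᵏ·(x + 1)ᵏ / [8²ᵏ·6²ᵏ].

Apply the ratio test: |a_{k+1}| / |a_k| = [(2(k+1)² + 3)/(2k² + 3)] · 2/(64·36), which tends to 1/1152 as k → ∞.
Hence the series converges for |x + 1| < 1/(1/1152) = 1152, so the radius of convergence is 1152.
Check x = 1151: the k-th term does not approach 0; divergence by the term test.
Endpoint x = -1153: the terms have absolute value of order k², which does not tend to 0, so the series diverges by the divergence test.

(-1153, 1151)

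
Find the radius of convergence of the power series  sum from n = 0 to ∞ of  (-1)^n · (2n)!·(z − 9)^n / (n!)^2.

Ratio test: |a_{n+1}/a_n| = (2n+1)·(2n+2)/(n+1)² → 4 as n → ∞.
The series converges when 4 · |z − 9| < 1, giving R = 1/4.

R = 1/4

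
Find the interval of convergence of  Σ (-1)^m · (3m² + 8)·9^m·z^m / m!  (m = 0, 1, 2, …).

By the ratio test, |a_{m+1}/a_m| = (3(m+1)² + 8)/(3m² + 8) · 9 · 1/(m+1) → 0.
Since the limit is 0 < 1 for every z, the series converges on all of ℝ and R = ∞.

(−∞, ∞)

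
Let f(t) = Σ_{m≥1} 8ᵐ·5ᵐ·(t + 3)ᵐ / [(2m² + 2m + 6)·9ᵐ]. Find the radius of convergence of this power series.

R = 9/40

The ratio of consecutive coefficients is [(2m² + 2m + 6)/(2(m+1)² + 2(m+1) + 6)] · 8·5/9 → 40/9.
Hence the series converges for |t + 3| < 1/(40/9) = 9/40, so the radius of convergence is 9/40.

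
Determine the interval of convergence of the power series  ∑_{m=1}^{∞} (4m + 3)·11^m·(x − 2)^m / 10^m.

Apply the ratio test: |a_{m+1}| / |a_m| = [(4(m+1) + 3)/(4m + 3)] · 11/10, which tends to 11/10 as m → ∞.
Convergence for |x − 2| · 11/10 < 1, i.e. |x − 2| < 10/11. So R = 10/11.
Check x = 32/11: the terms do not tend to 0, so the series diverges.
Endpoint x = 12/11: the m-th term does not approach 0; divergence by the term test.

(12/11, 32/11)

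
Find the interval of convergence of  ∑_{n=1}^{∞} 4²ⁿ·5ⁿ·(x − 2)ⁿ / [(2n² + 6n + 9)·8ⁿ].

Ratio test: |a_{n+1}/a_n| = [(2n² + 6n + 9)/(2(n+1)² + 6(n+1) + 9)] · 16·5/8 → 10 as n → ∞.
The series converges when 10 · |x − 2| < 1, giving R = 1/10.
When x = 21/10, absolute convergence follows by limit comparison with Σ 1/n².
When x = 19/10, the series is dominated by a constant times Σ 1/n², which converges (p = 2 > 1).

[19/10, 21/10]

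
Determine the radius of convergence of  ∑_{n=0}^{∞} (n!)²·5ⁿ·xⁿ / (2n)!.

Apply the ratio test: |a_{n+1}| / |a_n| = (n+1)²/[(2n+1)·(2n+2)] · 5, which tends to 5/4 as n → ∞.
The series converges when 5/4 · |x| < 1, giving R = 4/5.

R = 4/5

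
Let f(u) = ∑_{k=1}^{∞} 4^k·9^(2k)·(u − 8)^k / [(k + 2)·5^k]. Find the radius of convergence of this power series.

The ratio of consecutive coefficients is [(k + 2)/((k+1) + 2)] · 4·81/5 → 324/5.
Convergence for |u − 8| · 324/5 < 1, i.e. |u − 8| < 5/324. So R = 5/324.

R = 5/324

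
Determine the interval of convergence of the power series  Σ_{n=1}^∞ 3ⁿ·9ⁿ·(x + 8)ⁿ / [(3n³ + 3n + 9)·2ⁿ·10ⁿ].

The ratio of consecutive coefficients is [(3n³ + 3n + 9)/(3(n+1)³ + 3(n+1) + 9)] · 3·9/(2·10) → 27/20.
Convergence for |x + 8| · 27/20 < 1, i.e. |x + 8| < 20/27. So R = 20/27.
At x = -196/27: absolute convergence follows by limit comparison with Σ 1/n³.
Endpoint x = -236/27: absolute convergence follows by limit comparison with Σ 1/n³.

[-236/27, -196/27]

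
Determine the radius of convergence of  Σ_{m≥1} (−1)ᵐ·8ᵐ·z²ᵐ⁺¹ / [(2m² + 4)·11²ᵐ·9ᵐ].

R = 33√2/4

The ratio of consecutive coefficients is [(2m² + 4)/(2(m+1)² + 4)] · 8/(121·9) → 8/1089.
Writing y = z², the series in y has radius 1089/8, so |z| < √(1089/8) and R = 33√2/4.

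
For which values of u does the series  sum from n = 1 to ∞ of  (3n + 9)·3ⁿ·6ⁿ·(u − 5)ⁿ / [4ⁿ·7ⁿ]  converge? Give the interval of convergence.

The ratio of consecutive coefficients is [(3(n+1) + 9)/(3n + 9)] · 3·6/(4·7) → 9/14.
Convergence for |u − 5| · 9/14 < 1, i.e. |u − 5| < 14/9. So R = 14/9.
At u = 59/9: the n-th term does not approach 0; divergence by the term test.
When u = 31/9, the terms do not tend to 0, so the series diverges.

(31/9, 59/9)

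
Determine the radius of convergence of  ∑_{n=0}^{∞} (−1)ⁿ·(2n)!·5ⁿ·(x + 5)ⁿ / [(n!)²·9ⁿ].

R = 9/20

Apply the ratio test: |a_{n+1}| / |a_n| = (2n+1)·(2n+2)/(n+1)² · 5/9, which tends to 20/9 as n → ∞.
Hence the series converges for |x + 5| < 1/(20/9) = 9/20, so the radius of convergence is 9/20.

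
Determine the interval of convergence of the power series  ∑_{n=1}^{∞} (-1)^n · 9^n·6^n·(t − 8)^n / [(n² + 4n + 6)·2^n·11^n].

[205/27, 227/27]

By the ratio test, |a_{n+1}/a_n| = [(n² + 4n + 6)/((n+1)² + 4(n+1) + 6)] · 9·6/(2·11) → 27/11.
Thus R = 1/(27/11) = 11/27.
At t = 227/27: the series is dominated by a constant times Σ 1/n², which converges (p = 2 > 1).
When t = 205/27, the series is dominated by a constant times Σ 1/n², which converges (p = 2 > 1).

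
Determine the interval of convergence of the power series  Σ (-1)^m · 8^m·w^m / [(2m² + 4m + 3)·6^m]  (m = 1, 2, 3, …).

[-3/4, 3/4]

Ratio test: |a_{m+1}/a_m| = [(2m² + 4m + 3)/(2(m+1)² + 4(m+1) + 3)] · 8/6 → 4/3 as m → ∞.
The series converges when 4/3 · |w| < 1, giving R = 3/4.
When w = 3/4, absolute convergence follows by limit comparison with Σ 1/m².
Check w = -3/4: the terms are on the order of 1/m², so the series converges absolutely by comparison with the p-series (p = 2 > 1).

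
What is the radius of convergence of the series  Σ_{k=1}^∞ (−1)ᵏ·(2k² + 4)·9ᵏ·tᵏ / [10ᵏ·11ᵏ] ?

R = 110/9

Ratio test: |a_{k+1}/a_k| = [(2(k+1)² + 4)/(2k² + 4)] · 9/(10·11) → 9/110 as k → ∞.
Convergence for |t| · 9/110 < 1, i.e. |t| < 110/9. So R = 110/9.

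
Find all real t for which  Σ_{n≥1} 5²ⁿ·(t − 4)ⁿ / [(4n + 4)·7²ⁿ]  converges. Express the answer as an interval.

Apply the ratio test: |a_{n+1}| / |a_n| = [(4n + 4)/(4(n+1) + 4)] · 25/49, which tends to 25/49 as n → ∞.
Convergence for |t − 4| · 25/49 < 1, i.e. |t − 4| < 49/25. So R = 49/25.
Endpoint t = 149/25: the terms behave like c/n; limit comparison with the harmonic series gives divergence.
Endpoint t = 51/25: an alternating series whose terms decrease to 0 in absolute value, so it converges by the Leibniz criterion.

[51/25, 149/25)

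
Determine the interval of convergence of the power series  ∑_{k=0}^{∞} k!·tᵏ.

Apply the ratio test: |a_{k+1}| / |a_k| = (k+1), which tends to ∞ as k → ∞.
The ratio grows without bound, so the series diverges whenever t ≠ 0; it converges only at t = 0. R = 0.

{0}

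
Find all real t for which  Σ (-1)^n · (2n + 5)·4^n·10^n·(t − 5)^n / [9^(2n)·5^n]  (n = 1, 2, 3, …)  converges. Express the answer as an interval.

By the ratio test, |a_{n+1}/a_n| = [(2(n+1) + 5)/(2n + 5)] · 4·10/(81·5) → 8/81.
Convergence for |t − 5| · 8/81 < 1, i.e. |t − 5| < 81/8. So R = 81/8.
Check t = 121/8: the n-th term does not approach 0; divergence by the term test.
When t = -41/8, the n-th term does not approach 0; divergence by the term test.

(-41/8, 121/8)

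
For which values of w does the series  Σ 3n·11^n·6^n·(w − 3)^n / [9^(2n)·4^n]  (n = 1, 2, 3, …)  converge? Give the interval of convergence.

(-21/11, 87/11)

The ratio of consecutive coefficients is [3(n+1)/3n] · 11·6/(81·4) → 11/54.
The series converges when 11/54 · |w − 3| < 1, giving R = 54/11.
At w = 87/11: the n-th term does not approach 0; divergence by the term test.
When w = -21/11, the n-th term does not approach 0; divergence by the term test.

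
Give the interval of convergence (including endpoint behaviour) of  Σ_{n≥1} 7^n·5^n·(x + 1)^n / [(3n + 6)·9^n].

Apply the ratio test: |a_{n+1}| / |a_n| = [(3n + 6)/(3(n+1) + 6)] · 7·5/9, which tends to 35/9 as n → ∞.
Convergence for |x + 1| · 35/9 < 1, i.e. |x + 1| < 9/35. So R = 9/35.
At x = -26/35: the terms are asymptotic to a nonzero constant times 1/n, so the series diverges by limit comparison with Σ 1/n.
When x = -44/35, convergence follows from the alternating series test (terms decrease monotonically to 0).

[-44/35, -26/35)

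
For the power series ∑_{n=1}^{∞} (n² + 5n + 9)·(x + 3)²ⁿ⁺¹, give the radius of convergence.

Apply the ratio test: |a_{n+1}| / |a_n| = ((n+1)² + 5(n+1) + 9)/(n² + 5n + 9), which tends to 1 as n → ∞.
Successive powers of (x + 3) differ by 2, so the series converges when |x + 3|² · 1 < 1, i.e. |x + 3| < √(1) = 1. So R = 1.

R = 1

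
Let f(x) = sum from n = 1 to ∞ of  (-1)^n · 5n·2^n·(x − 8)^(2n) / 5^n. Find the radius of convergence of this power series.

R = √10/2

Apply the ratio test: |a_{n+1}| / |a_n| = [5(n+1)/5n] · 2/5, which tends to 2/5 as n → ∞.
Writing y = (x − 8)², the series in y has radius 5/2, so |x − 8| < √(5/2) and R = √10/2.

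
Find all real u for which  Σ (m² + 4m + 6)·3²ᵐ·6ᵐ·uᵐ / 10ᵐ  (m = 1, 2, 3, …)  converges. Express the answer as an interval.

By the ratio test, |a_{m+1}/a_m| = [((m+1)² + 4(m+1) + 6)/(m² + 4m + 6)] · 9·6/10 → 27/5.
Hence the series converges for |u| < 1/(27/5) = 5/27, so the radius of convergence is 5/27.
Endpoint u = 5/27: the terms have absolute value of order m², which does not tend to 0, so the series diverges by the divergence test.
When u = -5/27, the m-th term does not approach 0; divergence by the term test.

(-5/27, 5/27)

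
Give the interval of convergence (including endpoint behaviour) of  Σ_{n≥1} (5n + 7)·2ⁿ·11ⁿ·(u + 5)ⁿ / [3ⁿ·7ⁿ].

(-131/22, -89/22)

By the ratio test, |a_{n+1}/a_n| = [(5(n+1) + 7)/(5n + 7)] · 2·11/(3·7) → 22/21.
The series converges when 22/21 · |u + 5| < 1, giving R = 21/22.
Endpoint u = -89/22: the n-th term does not approach 0; divergence by the term test.
Endpoint u = -131/22: the terms have absolute value of order n, which does not tend to 0, so the series diverges by the divergence test.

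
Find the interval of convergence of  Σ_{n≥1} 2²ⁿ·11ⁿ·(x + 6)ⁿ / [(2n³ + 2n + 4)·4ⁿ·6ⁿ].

Apply the ratio test: |a_{n+1}| / |a_n| = [(2n³ + 2n + 4)/(2(n+1)³ + 2(n+1) + 4)] · 4·11/(4·6), which tends to 11/6 as n → ∞.
Convergence for |x + 6| · 11/6 < 1, i.e. |x + 6| < 6/11. So R = 6/11.
Endpoint x = -60/11: the terms are on the order of 1/n³, so the series converges absolutely by comparison with the p-series (p = 3 > 1).
Endpoint x = -72/11: absolute convergence follows by limit comparison with Σ 1/n³.

[-72/11, -60/11]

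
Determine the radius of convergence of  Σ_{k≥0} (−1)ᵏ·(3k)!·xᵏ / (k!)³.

R = 1/27

Apply the ratio test: |a_{k+1}| / |a_k| = (3k+1)·(3k+2)·(3k+3)/(k+1)³, which tends to 27 as k → ∞.
Hence the series converges for |x| < 1/(27) = 1/27, so the radius of convergence is 1/27.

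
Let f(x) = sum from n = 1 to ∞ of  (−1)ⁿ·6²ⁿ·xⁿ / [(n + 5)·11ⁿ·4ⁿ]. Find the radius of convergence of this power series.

R = 11/9

Ratio test: |a_{n+1}/a_n| = [(n + 5)/((n+1) + 5)] · 36/(11·4) → 9/11 as n → ∞.
Convergence for |x| · 9/11 < 1, i.e. |x| < 11/9. So R = 11/9.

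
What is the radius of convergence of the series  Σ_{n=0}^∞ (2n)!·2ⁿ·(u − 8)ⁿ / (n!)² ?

The ratio of consecutive coefficients is (2n+1)·(2n+2)/(n+1)² · 2 → 8.
Hence the series converges for |u − 8| < 1/(8) = 1/8, so the radius of convergence is 1/8.

R = 1/8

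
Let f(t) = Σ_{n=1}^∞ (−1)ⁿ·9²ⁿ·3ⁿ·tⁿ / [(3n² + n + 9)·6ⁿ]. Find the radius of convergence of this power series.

R = 2/81

Ratio test: |a_{n+1}/a_n| = [(3n² + n + 9)/(3(n+1)² + (n+1) + 9)] · 81·3/6 → 81/2 as n → ∞.
The series converges when 81/2 · |t| < 1, giving R = 2/81.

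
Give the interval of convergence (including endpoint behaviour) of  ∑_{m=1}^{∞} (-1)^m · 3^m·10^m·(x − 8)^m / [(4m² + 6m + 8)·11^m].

Apply the ratio test: |a_{m+1}| / |a_m| = [(4m² + 6m + 8)/(4(m+1)² + 6(m+1) + 8)] · 3·10/11, which tends to 30/11 as m → ∞.
Hence the series converges for |x − 8| < 1/(30/11) = 11/30, so the radius of convergence is 11/30.
When x = 251/30, the terms are on the order of 1/m², so the series converges absolutely by comparison with the p-series (p = 2 > 1).
Endpoint x = 229/30: absolute convergence follows by limit comparison with Σ 1/m².

[229/30, 251/30]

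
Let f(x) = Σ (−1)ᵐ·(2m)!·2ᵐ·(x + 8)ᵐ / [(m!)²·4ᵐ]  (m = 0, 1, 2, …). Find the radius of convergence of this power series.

R = 1/2

By the ratio test, |a_{m+1}/a_m| = (2m+1)·(2m+2)/(m+1)² · 2/4 → 2.
The series converges when 2 · |x + 8| < 1, giving R = 1/2.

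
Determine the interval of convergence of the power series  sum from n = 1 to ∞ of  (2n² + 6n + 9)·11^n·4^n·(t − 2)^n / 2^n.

(43/22, 45/22)

Apply the ratio test: |a_{n+1}| / |a_n| = [(2(n+1)² + 6(n+1) + 9)/(2n² + 6n + 9)] · 11·4/2, which tends to 22 as n → ∞.
Convergence for |t − 2| · 22 < 1, i.e. |t − 2| < 1/22. So R = 1/22.
Endpoint t = 45/22: the terms do not tend to 0, so the series diverges.
At t = 43/22: the terms have absolute value of order n², which does not tend to 0, so the series diverges by the divergence test.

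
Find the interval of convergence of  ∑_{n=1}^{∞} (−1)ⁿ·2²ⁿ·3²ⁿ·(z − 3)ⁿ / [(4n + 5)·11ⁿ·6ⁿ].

The ratio of consecutive coefficients is [(4n + 5)/(4(n+1) + 5)] · 4·9/(11·6) → 6/11.
Convergence for |z − 3| · 6/11 < 1, i.e. |z − 3| < 11/6. So R = 11/6.
Endpoint z = 29/6: convergence follows from the alternating series test (terms decrease monotonically to 0).
When z = 7/6, the terms behave like c/n; limit comparison with the harmonic series gives divergence.

(7/6, 29/6]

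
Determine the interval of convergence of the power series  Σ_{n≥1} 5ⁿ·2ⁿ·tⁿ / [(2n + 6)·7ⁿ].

[-7/10, 7/10)

Apply the ratio test: |a_{n+1}| / |a_n| = [(2n + 6)/(2(n+1) + 6)] · 5·2/7, which tends to 10/7 as n → ∞.
Thus R = 1/(10/7) = 7/10.
At t = 7/10: the terms are asymptotic to a nonzero constant times 1/n, so the series diverges by limit comparison with Σ 1/n.
Check t = -7/10: the terms alternate in sign and decrease monotonically to 0 in absolute value (size ~ c/n), so the alternating series test gives convergence.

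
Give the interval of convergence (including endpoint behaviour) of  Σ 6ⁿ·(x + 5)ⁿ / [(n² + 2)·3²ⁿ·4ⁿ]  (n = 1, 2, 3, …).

[-11, 1]

Ratio test: |a_{n+1}/a_n| = [(n² + 2)/((n+1)² + 2)] · 6/(9·4) → 1/6 as n → ∞.
Hence the series converges for |x + 5| < 1/(1/6) = 6, so the radius of convergence is 6.
When x = 1, absolute convergence follows by limit comparison with Σ 1/n².
Check x = -11: absolute convergence follows by limit comparison with Σ 1/n².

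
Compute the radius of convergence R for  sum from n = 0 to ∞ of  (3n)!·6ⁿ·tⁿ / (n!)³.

Ratio test: |a_{n+1}/a_n| = (3n+1)·(3n+2)·(3n+3)/(n+1)³ · 6 → 162 as n → ∞.
The series converges when 162 · |t| < 1, giving R = 1/162.

R = 1/162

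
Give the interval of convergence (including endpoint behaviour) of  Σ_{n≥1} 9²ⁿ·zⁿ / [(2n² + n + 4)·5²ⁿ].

[-25/81, 25/81]

Ratio test: |a_{n+1}/a_n| = [(2n² + n + 4)/(2(n+1)² + (n+1) + 4)] · 81/25 → 81/25 as n → ∞.
Hence the series converges for |z| < 1/(81/25) = 25/81, so the radius of convergence is 25/81.
When z = 25/81, absolute convergence follows by limit comparison with Σ 1/n².
When z = -25/81, the terms are on the order of 1/n², so the series converges absolutely by comparison with the p-series (p = 2 > 1).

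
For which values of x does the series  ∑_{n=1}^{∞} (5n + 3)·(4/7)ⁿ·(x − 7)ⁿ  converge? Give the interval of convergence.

By the ratio test, |a_{n+1}/a_n| = [(5(n+1) + 3)/(5n + 3)] · 4/7 → 4/7.
The series converges when 4/7 · |x − 7| < 1, giving R = 7/4.
Check x = 35/4: the terms do not tend to 0, so the series diverges.
When x = 21/4, the terms have absolute value of order n, which does not tend to 0, so the series diverges by the divergence test.

(21/4, 35/4)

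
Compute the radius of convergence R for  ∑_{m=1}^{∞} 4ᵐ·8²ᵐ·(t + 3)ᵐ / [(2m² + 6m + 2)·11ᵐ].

The ratio of consecutive coefficients is [(2m² + 6m + 2)/(2(m+1)² + 6(m+1) + 2)] · 4·64/11 → 256/11.
Convergence for |t + 3| · 256/11 < 1, i.e. |t + 3| < 11/256. So R = 11/256.

R = 11/256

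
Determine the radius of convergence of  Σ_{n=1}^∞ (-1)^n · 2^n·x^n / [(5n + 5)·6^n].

The ratio of consecutive coefficients is [(5n + 5)/(5(n+1) + 5)] · 2/6 → 1/3.
Thus R = 1/(1/3) = 3.

R = 3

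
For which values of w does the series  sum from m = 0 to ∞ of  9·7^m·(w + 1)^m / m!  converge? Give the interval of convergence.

By the ratio test, |a_{m+1}/a_m| = 9/9 · 7 · 1/(m+1) → 0.
Since the limit is 0 < 1 for every w, the series converges on all of ℝ and R = ∞.

(−∞, ∞)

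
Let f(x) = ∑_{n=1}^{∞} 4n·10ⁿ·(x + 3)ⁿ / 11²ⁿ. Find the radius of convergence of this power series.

Apply the ratio test: |a_{n+1}| / |a_n| = [4(n+1)/4n] · 10/121, which tends to 10/121 as n → ∞.
Hence the series converges for |x + 3| < 1/(10/121) = 121/10, so the radius of convergence is 121/10.

R = 121/10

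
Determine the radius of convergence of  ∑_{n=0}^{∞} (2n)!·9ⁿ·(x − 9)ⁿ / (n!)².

R = 1/36

Apply the ratio test: |a_{n+1}| / |a_n| = (2n+1)·(2n+2)/(n+1)² · 9, which tends to 36 as n → ∞.
Thus R = 1/(36) = 1/36.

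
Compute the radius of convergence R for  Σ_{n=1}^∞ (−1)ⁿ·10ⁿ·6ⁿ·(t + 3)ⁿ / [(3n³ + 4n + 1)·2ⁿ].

Ratio test: |a_{n+1}/a_n| = [(3n³ + 4n + 1)/(3(n+1)³ + 4(n+1) + 1)] · 10·6/2 → 30 as n → ∞.
The series converges when 30 · |t + 3| < 1, giving R = 1/30.

R = 1/30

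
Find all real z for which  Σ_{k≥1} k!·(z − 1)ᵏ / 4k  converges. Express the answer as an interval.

By the ratio test, |a_{k+1}/a_k| = (k+1) · 4k/4(k+1) → ∞.
Since the ratio → ∞, the series diverges for every z ≠ 1, and R = 0.

{1}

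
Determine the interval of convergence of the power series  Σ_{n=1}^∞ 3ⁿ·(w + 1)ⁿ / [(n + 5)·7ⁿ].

[-10/3, 4/3)

The ratio of consecutive coefficients is [(n + 5)/((n+1) + 5)] · 3/7 → 3/7.
Thus R = 1/(3/7) = 7/3.
At w = 4/3: comparison with the harmonic series Σ 1/n shows the series diverges.
Check w = -10/3: convergence follows from the alternating series test (terms decrease monotonically to 0).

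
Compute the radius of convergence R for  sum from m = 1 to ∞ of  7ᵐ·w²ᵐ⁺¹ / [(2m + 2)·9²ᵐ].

R = 9√7/7

The ratio of consecutive coefficients is [(2m + 2)/(2(m+1) + 2)] · 7/81 → 7/81.
Writing y = w², the series in y has radius 81/7, so |w| < √(81/7) and R = 9√7/7.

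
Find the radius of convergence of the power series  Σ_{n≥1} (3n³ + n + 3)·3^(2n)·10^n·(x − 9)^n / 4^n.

R = 2/45

Ratio test: |a_{n+1}/a_n| = [(3(n+1)³ + (n+1) + 3)/(3n³ + n + 3)] · 9·10/4 → 45/2 as n → ∞.
Convergence for |x − 9| · 45/2 < 1, i.e. |x − 9| < 2/45. So R = 2/45.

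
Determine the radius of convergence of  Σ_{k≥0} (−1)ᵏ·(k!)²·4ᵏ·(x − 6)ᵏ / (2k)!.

R = 1

By the ratio test, |a_{k+1}/a_k| = (k+1)²/[(2k+1)·(2k+2)] · 4 → 1.
Hence R = 1.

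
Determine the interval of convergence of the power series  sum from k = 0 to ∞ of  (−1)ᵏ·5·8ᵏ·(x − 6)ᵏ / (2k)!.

The ratio of consecutive coefficients is 5/5 · 8 · 1/[(2k+1)·(2k+2)] → 0.
The limit is 0, so the series converges for all x; R = ∞.

(−∞, ∞)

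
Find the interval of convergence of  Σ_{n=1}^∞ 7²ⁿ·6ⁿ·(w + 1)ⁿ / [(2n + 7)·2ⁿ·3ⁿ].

By the ratio test, |a_{n+1}/a_n| = [(2n + 7)/(2(n+1) + 7)] · 49·6/(2·3) → 49.
Hence the series converges for |w + 1| < 1/(49) = 1/49, so the radius of convergence is 1/49.
When w = -48/49, the terms behave like c/n; limit comparison with the harmonic series gives divergence.
Endpoint w = -50/49: convergence follows from the alternating series test (terms decrease monotonically to 0).

[-50/49, -48/49)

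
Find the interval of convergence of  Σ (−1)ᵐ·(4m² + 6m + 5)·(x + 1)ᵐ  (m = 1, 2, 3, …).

(-2, 0)

The ratio of consecutive coefficients is (4(m+1)² + 6(m+1) + 5)/(4m² + 6m + 5) → 1.
So the series converges when |x + 1| < 1 and diverges when |x + 1| > 1; R = 1.
Endpoint x = 0: the terms do not tend to 0, so the series diverges.
When x = -2, the terms have absolute value of order m², which does not tend to 0, so the series diverges by the divergence test.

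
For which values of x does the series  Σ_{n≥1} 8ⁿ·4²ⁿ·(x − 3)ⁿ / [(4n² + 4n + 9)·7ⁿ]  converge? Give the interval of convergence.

By the ratio test, |a_{n+1}/a_n| = [(4n² + 4n + 9)/(4(n+1)² + 4(n+1) + 9)] · 8·16/7 → 128/7.
Hence the series converges for |x − 3| < 1/(128/7) = 7/128, so the radius of convergence is 7/128.
Check x = 391/128: the series is dominated by a constant times Σ 1/n², which converges (p = 2 > 1).
When x = 377/128, the series is dominated by a constant times Σ 1/n², which converges (p = 2 > 1).

[377/128, 391/128]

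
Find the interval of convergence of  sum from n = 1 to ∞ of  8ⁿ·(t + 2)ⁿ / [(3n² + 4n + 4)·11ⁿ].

Apply the ratio test: |a_{n+1}| / |a_n| = [(3n² + 4n + 4)/(3(n+1)² + 4(n+1) + 4)] · 8/11, which tends to 8/11 as n → ∞.
Hence the series converges for |t + 2| < 1/(8/11) = 11/8, so the radius of convergence is 11/8.
At t = -5/8: the series is dominated by a constant times Σ 1/n², which converges (p = 2 > 1).
When t = -27/8, the terms are on the order of 1/n², so the series converges absolutely by comparison with the p-series (p = 2 > 1).

[-27/8, -5/8]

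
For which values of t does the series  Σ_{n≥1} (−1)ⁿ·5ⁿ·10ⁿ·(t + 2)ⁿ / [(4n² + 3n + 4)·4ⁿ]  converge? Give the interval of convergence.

[-52/25, -48/25]

Apply the ratio test: |a_{n+1}| / |a_n| = [(4n² + 3n + 4)/(4(n+1)² + 3(n+1) + 4)] · 5·10/4, which tends to 25/2 as n → ∞.
Convergence for |t + 2| · 25/2 < 1, i.e. |t + 2| < 2/25. So R = 2/25.
When t = -48/25, the terms are on the order of 1/n², so the series converges absolutely by comparison with the p-series (p = 2 > 1).
Check t = -52/25: absolute convergence follows by limit comparison with Σ 1/n².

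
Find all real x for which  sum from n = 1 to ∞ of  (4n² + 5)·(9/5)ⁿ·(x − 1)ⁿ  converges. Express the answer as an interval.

(4/9, 14/9)

The ratio of consecutive coefficients is [(4(n+1)² + 5)/(4n² + 5)] · 9/5 → 9/5.
Convergence for |x − 1| · 9/5 < 1, i.e. |x − 1| < 5/9. So R = 5/9.
Endpoint x = 14/9: the n-th term does not approach 0; divergence by the term test.
At x = 4/9: the n-th term does not approach 0; divergence by the term test.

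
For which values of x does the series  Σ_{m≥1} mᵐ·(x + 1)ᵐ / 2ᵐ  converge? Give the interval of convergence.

{-1}

Applying the root test, |a_m|^(1/m) = m/2 → ∞.
Since the m-th root of |a_m| is unbounded, the series converges only at x = -1; R = 0.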